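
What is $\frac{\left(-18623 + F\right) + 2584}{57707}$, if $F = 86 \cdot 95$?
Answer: $- \frac{7869}{57707} \approx -0.13636$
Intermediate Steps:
$F = 8170$
$\frac{\left(-18623 + F\right) + 2584}{57707} = \frac{\left(-18623 + 8170\right) + 2584}{57707} = \left(-10453 + 2584\right) \frac{1}{57707} = \left(-7869\right) \frac{1}{57707} = - \frac{7869}{57707}$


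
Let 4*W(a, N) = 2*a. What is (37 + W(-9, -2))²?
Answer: 4225/4 ≈ 1056.3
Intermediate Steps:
W(a, N) = a/2 (W(a, N) = (2*a)/4 = a/2)
(37 + W(-9, -2))² = (37 + (½)*(-9))² = (37 - 9/2)² = (65/2)² = 4225/4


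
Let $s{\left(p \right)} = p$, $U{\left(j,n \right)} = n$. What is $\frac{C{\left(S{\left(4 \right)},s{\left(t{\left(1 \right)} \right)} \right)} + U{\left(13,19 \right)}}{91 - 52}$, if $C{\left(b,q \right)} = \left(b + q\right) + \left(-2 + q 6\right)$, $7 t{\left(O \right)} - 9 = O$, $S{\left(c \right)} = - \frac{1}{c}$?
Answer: $\frac{107}{156} \approx 0.6859$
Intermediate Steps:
$t{\left(O \right)} = \frac{9}{7} + \frac{O}{7}$
$C{\left(b,q \right)} = -2 + b + 7 q$ ($C{\left(b,q \right)} = \left(b + q\right) + \left(-2 + 6 q\right) = -2 + b + 7 q$)
$\frac{C{\left(S{\left(4 \right)},s{\left(t{\left(1 \right)} \right)} \right)} + U{\left(13,19 \right)}}{91 - 52} = \frac{\left(-2 - \frac{1}{4} + 7 \left(\frac{9}{7} + \frac{1}{7} \cdot 1\right)\right) + 19}{91 - 52} = \frac{\left(-2 - \frac{1}{4} + 7 \left(\frac{9}{7} + \frac{1}{7}\right)\right) + 19}{39} = \left(\left(-2 - \frac{1}{4} + 7 \cdot \frac{10}{7}\right) + 19\right) \frac{1}{39} = \left(\left(-2 - \frac{1}{4} + 10\right) + 19\right) \frac{1}{39} = \left(\frac{31}{4} + 19\right) \frac{1}{39} = \frac{107}{4} \cdot \frac{1}{39} = \frac{107}{156}$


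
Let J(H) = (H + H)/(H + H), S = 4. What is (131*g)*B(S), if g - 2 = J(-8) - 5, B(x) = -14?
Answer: 3668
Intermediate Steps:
J(H) = 1 (J(H) = (2*H)/((2*H)) = (2*H)*(1/(2*H)) = 1)
g = -2 (g = 2 + (1 - 5) = 2 - 4 = -2)
(131*g)*B(S) = (131*(-2))*(-14) = -262*(-14) = 3668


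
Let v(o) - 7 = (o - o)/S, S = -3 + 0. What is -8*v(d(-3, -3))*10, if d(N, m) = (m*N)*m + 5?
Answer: -560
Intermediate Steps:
S = -3
d(N, m) = 5 + N*m**2 (d(N, m) = (N*m)*m + 5 = N*m**2 + 5 = 5 + N*m**2)
v(o) = 7 (v(o) = 7 + (o - o)/(-3) = 7 + 0*(-1/3) = 7 + 0 = 7)
-8*v(d(-3, -3))*10 = -8*7*10 = -56*10 = -560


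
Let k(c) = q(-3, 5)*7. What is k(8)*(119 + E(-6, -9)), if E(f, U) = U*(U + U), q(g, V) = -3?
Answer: -5901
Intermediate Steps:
E(f, U) = 2*U² (E(f, U) = U*(2*U) = 2*U²)
k(c) = -21 (k(c) = -3*7 = -21)
k(8)*(119 + E(-6, -9)) = -21*(119 + 2*(-9)²) = -21*(119 + 2*81) = -21*(119 + 162) = -21*281 = -5901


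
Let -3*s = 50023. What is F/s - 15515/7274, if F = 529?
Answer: -787650683/363867302 ≈ -2.1647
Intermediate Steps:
s = -50023/3 (s = -⅓*50023 = -50023/3 ≈ -16674.)
F/s - 15515/7274 = 529/(-50023/3) - 15515/7274 = 529*(-3/50023) - 15515*1/7274 = -1587/50023 - 15515/7274 = -787650683/363867302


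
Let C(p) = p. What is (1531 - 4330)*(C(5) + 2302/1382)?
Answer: -12892194/691 ≈ -18657.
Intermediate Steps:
(1531 - 4330)*(C(5) + 2302/1382) = (1531 - 4330)*(5 + 2302/1382) = -2799*(5 + 2302*(1/1382)) = -2799*(5 + 1151/691) = -2799*4606/691 = -12892194/691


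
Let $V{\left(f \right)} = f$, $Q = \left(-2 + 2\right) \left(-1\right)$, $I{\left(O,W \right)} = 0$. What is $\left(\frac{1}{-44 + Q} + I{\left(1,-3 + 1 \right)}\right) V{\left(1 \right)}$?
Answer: $- \frac{1}{44} \approx -0.022727$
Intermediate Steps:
$Q = 0$ ($Q = 0 \left(-1\right) = 0$)
$\left(\frac{1}{-44 + Q} + I{\left(1,-3 + 1 \right)}\right) V{\left(1 \right)} = \left(\frac{1}{-44 + 0} + 0\right) 1 = \left(\frac{1}{-44} + 0\right) 1 = \left(- \frac{1}{44} + 0\right) 1 = \left(- \frac{1}{44}\right) 1 = - \frac{1}{44}$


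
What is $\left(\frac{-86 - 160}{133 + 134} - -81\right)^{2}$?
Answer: $\frac{50794129}{7921} \approx 6412.6$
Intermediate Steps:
$\left(\frac{-86 - 160}{133 + 134} - -81\right)^{2} = \left(- \frac{246}{267} + 81\right)^{2} = \left(\left(-246\right) \frac{1}{267} + 81\right)^{2} = \left(- \frac{82}{89} + 81\right)^{2} = \left(\frac{7127}{89}\right)^{2} = \frac{50794129}{7921}$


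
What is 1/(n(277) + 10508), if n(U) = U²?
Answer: 1/87237 ≈ 1.1463e-5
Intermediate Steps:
1/(n(277) + 10508) = 1/(277² + 10508) = 1/(76729 + 10508) = 1/87237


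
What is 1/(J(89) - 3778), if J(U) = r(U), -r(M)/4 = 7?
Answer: -1/3806 ≈ -0.00026274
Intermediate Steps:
r(M) = -28 (r(M) = -4*7 = -28)
J(U) = -28
1/(J(89) - 3778) = 1/(-28 - 3778) = 1/(-3806) = -1/3806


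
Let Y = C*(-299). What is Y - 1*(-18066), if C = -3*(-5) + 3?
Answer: 12684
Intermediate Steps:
C = 18 (C = 15 + 3 = 18)
Y = -5382 (Y = 18*(-299) = -5382)
Y - 1*(-18066) = -5382 - 1*(-18066) = -5382 + 18066 = 12684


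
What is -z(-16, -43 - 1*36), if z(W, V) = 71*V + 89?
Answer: 5520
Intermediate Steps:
z(W, V) = 89 + 71*V
-z(-16, -43 - 1*36) = -(89 + 71*(-43 - 1*36)) = -(89 + 71*(-43 - 36)) = -(89 + 71*(-79)) = -(89 - 5609) = -1*(-5520) = 5520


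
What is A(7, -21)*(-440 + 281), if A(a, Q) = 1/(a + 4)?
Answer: -159/11 ≈ -14.455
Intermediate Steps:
A(a, Q) = 1/(4 + a)
A(7, -21)*(-440 + 281) = (-440 + 281)/(4 + 7) = -159/11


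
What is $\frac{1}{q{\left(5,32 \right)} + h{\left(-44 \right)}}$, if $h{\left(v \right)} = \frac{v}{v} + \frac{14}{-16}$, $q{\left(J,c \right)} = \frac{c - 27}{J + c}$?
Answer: $\frac{296}{77} \approx 3.8442$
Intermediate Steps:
$q{\left(J,c \right)} = \frac{-27 + c}{J + c}$
$h{\left(v \right)} = \frac{1}{8}$ ($h{\left(v \right)} = 1 + 14 \left(- \frac{1}{16}\right) = 1 - \frac{7}{8} = \frac{1}{8}$)
$\frac{1}{q{\left(5,32 \right)} + h{\left(-44 \right)}} = \frac{1}{\frac{-27 + 32}{5 + 32} + \frac{1}{8}} = \frac{1}{\frac{1}{37} \cdot 5 + \frac{1}{8}} = \frac{1}{\frac{5}{37} + \frac{1}{8}} = \frac{1}{\frac{77}{296}} = \frac{296}{77}$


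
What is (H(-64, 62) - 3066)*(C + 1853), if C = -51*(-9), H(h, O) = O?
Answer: -6945248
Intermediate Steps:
C = 459
(H(-64, 62) - 3066)*(C + 1853) = (62 - 3066)*(459 + 1853) = -3004*2312 = -6945248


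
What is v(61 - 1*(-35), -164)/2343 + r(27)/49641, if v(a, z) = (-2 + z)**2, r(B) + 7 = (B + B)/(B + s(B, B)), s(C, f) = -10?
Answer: 7751424479/659083557 ≈ 11.761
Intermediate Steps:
r(B) = -7 + 2*B/(-10 + B) (r(B) = -7 + (B + B)/(B - 10) = -7 + (2*B)/(-10 + B) = -7 + 2*B/(-10 + B))
v(61 - 1*(-35), -164)/2343 + r(27)/49641 = (-2 - 164)**2/2343 + (5*(14 - 1*27)/(-10 + 27))/49641 = (-166)**2*(1/2343) + (5*(14 - 27)/17)*(1/49641) = 27556*(1/2343) + (5*(1/17)*(-13))*(1/49641) = 27556/2343 - 65/17*1/49641 = 27556/2343 - 65/843897 = 7751424479/659083557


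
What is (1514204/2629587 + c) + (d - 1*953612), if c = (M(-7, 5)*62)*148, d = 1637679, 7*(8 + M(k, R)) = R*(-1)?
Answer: 11119831922699/18407109 ≈ 6.0411e+5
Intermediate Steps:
M(k, R) = -8 - R/7 (M(k, R) = -8 + (R*(-1))/7 = -8 + (-R)/7 = -8 - R/7)
c = -559736/7 (c = ((-8 - ⅐*5)*62)*148 = ((-8 - 5/7)*62)*148 = -61/7*62*148 = -3782/7*148 = -559736/7 ≈ -79962.)
(1514204/2629587 + c) + (d - 1*953612) = (1514204/2629587 - 559736/7) + (1637679 - 1*953612) = (1514204*(1/2629587) - 559736/7) + (1637679 - 953612) = (1514204/2629587 - 559736/7) + 684067 = -1471863909604/18407109 + 684067 = 11119831922699/18407109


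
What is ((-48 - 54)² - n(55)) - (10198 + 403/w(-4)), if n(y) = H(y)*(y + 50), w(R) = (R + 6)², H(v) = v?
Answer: -22679/4 ≈ -5669.8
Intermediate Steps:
w(R) = (6 + R)²
n(y) = y*(50 + y) (n(y) = y*(y + 50) = y*(50 + y))
((-48 - 54)² - n(55)) - (10198 + 403/w(-4)) = ((-48 - 54)² - 55*(50 + 55)) - (10198 + 403/((6 - 4)²)) = ((-102)² - 55*105) - (10198 + 403/(2²)) = (10404 - 1*5775) - (10198 + 403/4) = (10404 - 5775) - (10198 + 403*(¼)) = 4629 - (10198 + 403/4) = 4629 - 1*41195/4 = 4629 - 41195/4 = -22679/4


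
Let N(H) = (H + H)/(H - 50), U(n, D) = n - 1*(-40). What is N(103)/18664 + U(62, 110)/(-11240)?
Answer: -1540346/173726845 ≈ -0.0088665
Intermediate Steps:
U(n, D) = 40 + n (U(n, D) = n + 40 = 40 + n)
N(H) = 2*H/(-50 + H) (N(H) = (2*H)/(-50 + H) = 2*H/(-50 + H))
N(103)/18664 + U(62, 110)/(-11240) = (2*103/(-50 + 103))/18664 + (40 + 62)/(-11240) = (2*103/53)*(1/18664) + 102*(-1/11240) = (2*103*(1/53))*(1/18664) - 51/5620 = (206/53)*(1/18664) - 51/5620 = 103/494596 - 51/5620 = -1540346/173726845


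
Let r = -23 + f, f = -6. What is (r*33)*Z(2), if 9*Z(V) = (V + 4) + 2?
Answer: -2552/3 ≈ -850.67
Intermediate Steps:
Z(V) = ⅔ + V/9 (Z(V) = ((V + 4) + 2)/9 = ((4 + V) + 2)/9 = (6 + V)/9 = ⅔ + V/9)
r = -29 (r = -23 - 6 = -29)
(r*33)*Z(2) = (-29*33)*(⅔ + (⅑)*2) = -957*(⅔ + 2/9) = -957*8/9 = -2552/3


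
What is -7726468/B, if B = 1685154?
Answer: -3863234/842577 ≈ -4.5850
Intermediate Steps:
-7726468/B = -7726468/1685154 = -7726468*1/1685154 = -3863234/842577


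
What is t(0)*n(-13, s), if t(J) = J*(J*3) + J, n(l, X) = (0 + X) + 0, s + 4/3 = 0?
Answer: 0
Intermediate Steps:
s = -4/3 (s = -4/3 + 0 = -4/3 ≈ -1.3333)
n(l, X) = X (n(l, X) = X + 0 = X)
t(J) = J + 3*J² (t(J) = J*(3*J) + J = 3*J² + J = J + 3*J²)
t(0)*n(-13, s) = (0*(1 + 3*0))*(-4/3) = (0*(1 + 0))*(-4/3) = (0*1)*(-4/3) = 0*(-4/3) = 0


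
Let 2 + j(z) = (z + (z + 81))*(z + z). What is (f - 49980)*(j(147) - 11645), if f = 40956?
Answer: -889793472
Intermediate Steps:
j(z) = -2 + 2*z*(81 + 2*z) (j(z) = -2 + (z + (z + 81))*(z + z) = -2 + (z + (81 + z))*(2*z) = -2 + (81 + 2*z)*(2*z) = -2 + 2*z*(81 + 2*z))
(f - 49980)*(j(147) - 11645) = (40956 - 49980)*((-2 + 4*147² + 162*147) - 11645) = -9024*((-2 + 4*21609 + 23814) - 11645) = -9024*((-2 + 86436 + 23814) - 11645) = -9024*(110248 - 11645) = -9024*98603 = -889793472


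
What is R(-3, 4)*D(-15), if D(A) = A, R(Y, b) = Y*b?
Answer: 180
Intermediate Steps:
R(-3, 4)*D(-15) = -3*4*(-15) = -12*(-15) = 180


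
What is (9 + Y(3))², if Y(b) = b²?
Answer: 324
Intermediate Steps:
(9 + Y(3))² = (9 + 3²)² = (9 + 9)² = 18² = 324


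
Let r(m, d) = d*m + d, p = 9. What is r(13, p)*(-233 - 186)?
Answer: -52794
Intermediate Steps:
r(m, d) = d + d*m
r(13, p)*(-233 - 186) = (9*(1 + 13))*(-233 - 186) = (9*14)*(-419) = 126*(-419) = -52794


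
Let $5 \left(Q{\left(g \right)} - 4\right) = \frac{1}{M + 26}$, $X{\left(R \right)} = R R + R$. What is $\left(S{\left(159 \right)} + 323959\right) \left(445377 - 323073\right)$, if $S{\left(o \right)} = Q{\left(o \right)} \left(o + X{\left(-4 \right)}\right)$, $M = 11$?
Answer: $\frac{7345471346304}{185} \approx 3.9705 \cdot 10^{10}$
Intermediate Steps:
$X{\left(R \right)} = R + R^{2}$ ($X{\left(R \right)} = R^{2} + R = R + R^{2}$)
$Q{\left(g \right)} = \frac{741}{185}$ ($Q{\left(g \right)} = 4 + \frac{1}{5 \left(11 + 26\right)} = 4 + \frac{1}{5 \cdot 37} = 4 + \frac{1}{5} \cdot \frac{1}{37} = 4 + \frac{1}{185} = \frac{741}{185}$)
$S{\left(o \right)} = \frac{8892}{185} + \frac{741 o}{185}$ ($S{\left(o \right)} = \frac{741 \left(o - 4 \left(1 - 4\right)\right)}{185} = \frac{741 \left(o - -12\right)}{185} = \frac{741 \left(o + 12\right)}{185} = \frac{741 \left(12 + o\right)}{185} = \frac{8892}{185} + \frac{741 o}{185}$)
$\left(S{\left(159 \right)} + 323959\right) \left(445377 - 323073\right) = \left(\left(\frac{8892}{185} + \frac{741}{185} \cdot 159\right) + 323959\right) \left(445377 - 323073\right) = \left(\left(\frac{8892}{185} + \frac{117819}{185}\right) + 323959\right) 122304 = \left(\frac{126711}{185} + 323959\right) 122304 = \frac{60059126}{185} \cdot 122304 = \frac{7345471346304}{185}$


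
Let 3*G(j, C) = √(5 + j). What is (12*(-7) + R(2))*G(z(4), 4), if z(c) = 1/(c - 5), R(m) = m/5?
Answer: -836/15 ≈ -55.733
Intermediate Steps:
R(m) = m/5 (R(m) = m*(⅕) = m/5)
z(c) = 1/(-5 + c)
G(j, C) = √(5 + j)/3
(12*(-7) + R(2))*G(z(4), 4) = (12*(-7) + (⅕)*2)*(√(5 + 1/(-5 + 4))/3) = (-84 + ⅖)*(√(5 + 1/(-1))/3) = -418*√(5 - 1)/15 = -418*√4/15 = -418*2/15 = -418/5*⅔ = -836/15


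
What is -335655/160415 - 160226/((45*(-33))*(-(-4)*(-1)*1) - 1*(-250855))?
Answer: -2034494173/748977635 ≈ -2.7164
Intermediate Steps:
-335655/160415 - 160226/((45*(-33))*(-(-4)*(-1)*1) - 1*(-250855)) = -335655*1/160415 - 160226/(-1485*(-4*1) + 250855) = -67131/32083 - 160226/(-(-5940) + 250855) = -67131/32083 - 160226/(-1485*(-4) + 250855) = -67131/32083 - 160226/(5940 + 250855) = -67131/32083 - 160226/256795 = -67131/32083 - 160226*1/256795 = -67131/32083 - 14566/23345 = -2034494173/748977635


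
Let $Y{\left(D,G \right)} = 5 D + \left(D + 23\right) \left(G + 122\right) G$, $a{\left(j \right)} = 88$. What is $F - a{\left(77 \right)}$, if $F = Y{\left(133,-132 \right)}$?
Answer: $206497$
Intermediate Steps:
$Y{\left(D,G \right)} = 5 D + G \left(23 + D\right) \left(122 + G\right)$ ($Y{\left(D,G \right)} = 5 D + \left(23 + D\right) \left(122 + G\right) G = 5 D + G \left(23 + D\right) \left(122 + G\right)$)
$F = 206585$ ($F = 5 \cdot 133 + 23 \left(-132\right)^{2} + 2806 \left(-132\right) + 133 \left(-132\right)^{2} + 122 \cdot 133 \left(-132\right) = 665 + 23 \cdot 17424 - 370392 + 133 \cdot 17424 - 2141832 = 665 + 400752 - 370392 + 2317392 - 2141832 = 206585$)
$F - a{\left(77 \right)} = 206585 - 88 = 206497$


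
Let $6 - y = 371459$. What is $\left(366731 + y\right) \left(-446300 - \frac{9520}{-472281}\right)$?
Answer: $\frac{331766147227720}{157427} \approx 2.1074 \cdot 10^{9}$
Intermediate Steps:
$y = -371453$ ($y = 6 - 371459 = -371453$)
$\left(366731 + y\right) \left(-446300 - \frac{9520}{-472281}\right) = \left(366731 - 371453\right) \left(-446300 - \frac{9520}{-472281}\right) = - 4722 \left(-446300 - - \frac{9520}{472281}\right) = - 4722 \left(-446300 + \frac{9520}{472281}\right) = \left(-4722\right) \left(- \frac{210779000780}{472281}\right) = \frac{331766147227720}{157427}$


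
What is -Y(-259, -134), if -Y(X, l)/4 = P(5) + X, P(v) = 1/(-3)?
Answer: -3112/3 ≈ -1037.3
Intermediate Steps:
P(v) = -1/3
Y(X, l) = 4/3 - 4*X (Y(X, l) = -4*(-1/3 + X) = 4/3 - 4*X)
-Y(-259, -134) = -(4/3 - 4*(-259)) = -(4/3 + 1036) = -1*3112/3 = -3112/3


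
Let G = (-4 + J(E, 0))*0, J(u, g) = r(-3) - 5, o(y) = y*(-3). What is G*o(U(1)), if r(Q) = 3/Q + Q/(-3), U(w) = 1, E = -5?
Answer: 0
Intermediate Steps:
r(Q) = 3/Q - Q/3 (r(Q) = 3/Q + Q*(-1/3) = 3/Q - Q/3)
o(y) = -3*y
J(u, g) = -5 (J(u, g) = (3/(-3) - 1/3*(-3)) - 5 = (3*(-1/3) + 1) - 5 = (-1 + 1) - 5 = 0 - 5 = -5)
G = 0 (G = (-4 - 5)*0 = -9*0 = 0)
G*o(U(1)) = 0*(-3*1) = 0*(-3) = 0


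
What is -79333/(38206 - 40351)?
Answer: 79333/2145 ≈ 36.985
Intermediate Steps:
-79333/(38206 - 40351) = -79333/(-2145) = -79333*(-1/2145) = 79333/2145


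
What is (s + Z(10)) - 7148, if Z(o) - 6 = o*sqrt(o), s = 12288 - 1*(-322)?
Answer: 5468 + 10*sqrt(10) ≈ 5499.6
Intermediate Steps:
s = 12610 (s = 12288 + 322 = 12610)
Z(o) = 6 + o**(3/2) (Z(o) = 6 + o*sqrt(o) = 6 + o**(3/2))
(s + Z(10)) - 7148 = (12610 + (6 + 10**(3/2))) - 7148 = (12610 + (6 + 10*sqrt(10))) - 7148 = (12616 + 10*sqrt(10)) - 7148 = 5468 + 10*sqrt(10)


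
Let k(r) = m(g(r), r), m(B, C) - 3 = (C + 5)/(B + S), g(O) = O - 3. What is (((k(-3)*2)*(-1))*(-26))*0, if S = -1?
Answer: 0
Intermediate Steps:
g(O) = -3 + O
m(B, C) = 3 + (5 + C)/(-1 + B) (m(B, C) = 3 + (C + 5)/(B - 1) = 3 + (5 + C)/(-1 + B))
k(r) = (-7 + 4*r)/(-4 + r) (k(r) = (2 + r + 3*(-3 + r))/(-1 + (-3 + r)) = (2 + r + (-9 + 3*r))/(-4 + r) = (-7 + 4*r)/(-4 + r))
(((k(-3)*2)*(-1))*(-26))*0 = (((((-7 + 4*(-3))/(-4 - 3))*2)*(-1))*(-26))*0 = (((((-7 - 12)/(-7))*2)*(-1))*(-26))*0 = (((-1/7*(-19)*2)*(-1))*(-26))*0 = ((((19/7)*2)*(-1))*(-26))*0 = (((38/7)*(-1))*(-26))*0 = -38/7*(-26)*0 = (988/7)*0 = 0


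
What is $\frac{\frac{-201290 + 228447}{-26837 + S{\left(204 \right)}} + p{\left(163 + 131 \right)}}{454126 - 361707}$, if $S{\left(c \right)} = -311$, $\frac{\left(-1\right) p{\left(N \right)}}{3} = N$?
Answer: $- \frac{23971693}{2508991012} \approx -0.0095543$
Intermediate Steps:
$p{\left(N \right)} = - 3 N$
$\frac{\frac{-201290 + 228447}{-26837 + S{\left(204 \right)}} + p{\left(163 + 131 \right)}}{454126 - 361707} = \frac{\frac{-201290 + 228447}{-26837 - 311} - 3 \left(163 + 131\right)}{454126 - 361707} = \frac{\frac{27157}{-27148} - 882}{92419} = \left(27157 \left(- \frac{1}{27148}\right) - 882\right) \frac{1}{92419} = \left(- \frac{27157}{27148} - 882\right) \frac{1}{92419} = \left(- \frac{23971693}{27148}\right) \frac{1}{92419} = - \frac{23971693}{2508991012}$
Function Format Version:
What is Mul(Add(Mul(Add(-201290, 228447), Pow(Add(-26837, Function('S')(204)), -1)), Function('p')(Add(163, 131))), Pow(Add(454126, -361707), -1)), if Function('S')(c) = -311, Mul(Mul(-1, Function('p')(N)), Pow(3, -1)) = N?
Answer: Rational(-23971693, 2508991012) ≈ -0.0095543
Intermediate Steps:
Function('p')(N) = Mul(-3, N)
Mul(Add(Mul(Add(-201290, 228447), Pow(Add(-26837, Function('S')(204)), -1)), Function('p')(Add(163, 131))), Pow(Add(454126, -361707), -1)) = Mul(Add(Mul(Add(-201290, 228447), Pow(Add(-26837, -311), -1)), Mul(-3, Add(163, 131))), Pow(Add(454126, -361707), -1)) = Mul(Add(Mul(27157, Pow(-27148, -1)), Mul(-3, 294)), Pow(92419, -1)) = Mul(Add(Mul(27157, Rational(-1, 27148)), -882), Rational(1, 92419)) = Mul(Add(Rational(-27157, 27148), -882), Rational(1, 92419)) = Mul(Rational(-23971693, 27148), Rational(1, 92419)) = Rational(-23971693, 2508991012)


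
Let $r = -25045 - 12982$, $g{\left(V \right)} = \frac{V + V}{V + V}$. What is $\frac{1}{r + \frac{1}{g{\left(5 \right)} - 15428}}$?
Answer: $- \frac{15427}{586642530} \approx -2.6297 \cdot 10^{-5}$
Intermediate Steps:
$g{\left(V \right)} = 1$ ($g{\left(V \right)} = \frac{2 V}{2 V} = 2 V \frac{1}{2 V} = 1$)
$r = -38027$ ($r = -25045 - 12982 = -38027$)
$\frac{1}{r + \frac{1}{g{\left(5 \right)} - 15428}} = \frac{1}{-38027 + \frac{1}{1 - 15428}} = \frac{1}{-38027 + \frac{1}{-15427}} = \frac{1}{-38027 - \frac{1}{15427}} = \frac{1}{- \frac{586642530}{15427}} = - \frac{15427}{586642530}$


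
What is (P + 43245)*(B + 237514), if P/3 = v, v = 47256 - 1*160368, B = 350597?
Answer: -174134374101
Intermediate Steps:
v = -113112 (v = 47256 - 160368 = -113112)
P = -339336 (P = 3*(-113112) = -339336)
(P + 43245)*(B + 237514) = (-339336 + 43245)*(350597 + 237514) = -296091*588111 = -174134374101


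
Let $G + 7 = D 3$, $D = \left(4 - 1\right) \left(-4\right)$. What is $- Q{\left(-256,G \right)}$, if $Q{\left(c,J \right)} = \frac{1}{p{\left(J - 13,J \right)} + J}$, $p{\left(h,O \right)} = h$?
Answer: $\frac{1}{99} \approx 0.010101$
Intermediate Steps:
$D = -12$ ($D = 3 \left(-4\right) = -12$)
$G = -43$ ($G = -7 - 36 = -43$)
$Q{\left(c,J \right)} = \frac{1}{-13 + 2 J}$ ($Q{\left(c,J \right)} = \frac{1}{\left(J - 13\right) + J} = \frac{1}{\left(-13 + J\right) + J} = \frac{1}{-13 + 2 J}$)
$- Q{\left(-256,G \right)} = - \frac{1}{-13 + 2 \left(-43\right)} = - \frac{1}{-13 - 86} = - \frac{1}{-99} = \left(-1\right) \left(- \frac{1}{99}\right) = \frac{1}{99}$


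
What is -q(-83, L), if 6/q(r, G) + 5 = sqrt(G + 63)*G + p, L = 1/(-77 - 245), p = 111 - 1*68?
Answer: -7612064544/48209721827 - 1932*sqrt(6531770)/48209721827 ≈ -0.15800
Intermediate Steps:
p = 43 (p = 111 - 68 = 43)
L = -1/322 (L = 1/(-322) = -1/322 ≈ -0.0031056)
q(r, G) = 6/(38 + G*sqrt(63 + G)) (q(r, G) = 6/(-5 + (sqrt(G + 63)*G + 43)) = 6/(-5 + (sqrt(63 + G)*G + 43)) = 6/(-5 + (G*sqrt(63 + G) + 43)) = 6/(-5 + (43 + G*sqrt(63 + G))) = 6/(38 + G*sqrt(63 + G)))
-q(-83, L) = -6/(38 - sqrt(63 - 1/322)/322) = -6/(38 - sqrt(6531770)/103684)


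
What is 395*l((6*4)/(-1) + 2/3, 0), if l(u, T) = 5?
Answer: 1975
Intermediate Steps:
395*l((6*4)/(-1) + 2/3, 0) = 395*5 = 1975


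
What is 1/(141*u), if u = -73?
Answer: -1/10293 ≈ -9.7153e-5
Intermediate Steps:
1/(141*u) = 1/(141*(-73)) = 1/(-10293) = -1/10293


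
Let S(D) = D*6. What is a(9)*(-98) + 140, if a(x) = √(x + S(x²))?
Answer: 140 - 294*√55 ≈ -2040.4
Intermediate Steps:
S(D) = 6*D
a(x) = √(x + 6*x²)
a(9)*(-98) + 140 = √(9*(1 + 6*9))*(-98) + 140 = √(9*(1 + 54))*(-98) + 140 = √(9*55)*(-98) + 140 = √495*(-98) + 140 = (3*√55)*(-98) + 140 = -294*√55 + 140 = 140 - 294*√55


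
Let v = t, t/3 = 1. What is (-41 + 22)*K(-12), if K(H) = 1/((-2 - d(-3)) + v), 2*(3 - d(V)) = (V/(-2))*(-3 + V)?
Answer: 38/13 ≈ 2.9231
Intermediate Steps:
t = 3 (t = 3*1 = 3)
d(V) = 3 + V*(-3 + V)/4 (d(V) = 3 - V/(-2)*(-3 + V)/2 = 3 - V*(-½)*(-3 + V)/2 = 3 - (-V/2)*(-3 + V)/2 = 3 - (-1)*V*(-3 + V)/4 = 3 + V*(-3 + V)/4)
v = 3
K(H) = -2/13 (K(H) = 1/((-2 - (3 - ¾*(-3) + (¼)*(-3)²)) + 3) = 1/((-2 - (3 + 9/4 + (¼)*9)) + 3) = 1/((-2 - (3 + 9/4 + 9/4)) + 3) = 1/((-2 - 1*15/2) + 3) = 1/((-2 - 15/2) + 3) = 1/(-19/2 + 3) = 1/(-13/2) = -2/13)
(-41 + 22)*K(-12) = (-41 + 22)*(-2/13) = -19*(-2/13) = 38/13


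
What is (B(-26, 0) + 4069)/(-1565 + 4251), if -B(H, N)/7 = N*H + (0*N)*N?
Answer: 4069/2686 ≈ 1.5149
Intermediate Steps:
B(H, N) = -7*H*N (B(H, N) = -7*(N*H + (0*N)*N) = -7*(H*N + 0*N) = -7*(H*N + 0) = -7*H*N)
(B(-26, 0) + 4069)/(-1565 + 4251) = (-7*(-26)*0 + 4069)/(-1565 + 4251) = (0 + 4069)/2686 = 4069*(1/2686) = 4069/2686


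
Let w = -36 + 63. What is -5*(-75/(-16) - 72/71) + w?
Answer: 9807/1136 ≈ 8.6329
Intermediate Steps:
w = 27
-5*(-75/(-16) - 72/71) + w = -5*(-75/(-16) - 72/71) + 27 = -5*(-75*(-1/16) - 72*1/71) + 27 = -5*(75/16 - 72/71) + 27 = -5*4173/1136 + 27 = -20865/1136 + 27 = 9807/1136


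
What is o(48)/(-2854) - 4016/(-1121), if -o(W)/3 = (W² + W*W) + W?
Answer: 13559896/1599667 ≈ 8.4767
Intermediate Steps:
o(W) = -6*W² - 3*W (o(W) = -3*((W² + W*W) + W) = -3*((W² + W²) + W) = -3*(2*W² + W) = -3*(W + 2*W²) = -6*W² - 3*W)
o(48)/(-2854) - 4016/(-1121) = -3*48*(1 + 2*48)/(-2854) - 4016/(-1121) = -3*48*(1 + 96)*(-1/2854) - 4016*(-1/1121) = -3*48*97*(-1/2854) + 4016/1121 = -13968*(-1/2854) + 4016/1121 = 6984/1427 + 4016/1121 = 13559896/1599667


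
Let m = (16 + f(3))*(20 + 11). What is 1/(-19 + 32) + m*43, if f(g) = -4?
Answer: 207949/13 ≈ 15996.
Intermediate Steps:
m = 372 (m = (16 - 4)*(20 + 11) = 12*31 = 372)
1/(-19 + 32) + m*43 = 1/(-19 + 32) + 372*43 = 1/13 + 15996 = 207949/13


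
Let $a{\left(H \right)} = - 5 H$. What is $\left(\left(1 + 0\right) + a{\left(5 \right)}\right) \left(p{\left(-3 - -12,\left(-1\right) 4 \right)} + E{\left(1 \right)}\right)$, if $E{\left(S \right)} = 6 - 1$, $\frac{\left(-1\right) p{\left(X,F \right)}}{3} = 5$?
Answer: $240$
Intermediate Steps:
$p{\left(X,F \right)} = -15$ ($p{\left(X,F \right)} = \left(-3\right) 5 = -15$)
$E{\left(S \right)} = 5$ ($E{\left(S \right)} = 6 - 1 = 5$)
$\left(\left(1 + 0\right) + a{\left(5 \right)}\right) \left(p{\left(-3 - -12,\left(-1\right) 4 \right)} + E{\left(1 \right)}\right) = \left(\left(1 + 0\right) - 25\right) \left(-15 + 5\right) = \left(1 - 25\right) \left(-10\right) = \left(-24\right) \left(-10\right) = 240$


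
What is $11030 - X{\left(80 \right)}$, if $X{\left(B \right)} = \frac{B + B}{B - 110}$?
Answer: $\frac{33106}{3} \approx 11035.0$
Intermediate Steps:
$X{\left(B \right)} = \frac{2 B}{-110 + B}$
$11030 - X{\left(80 \right)} = 11030 - 2 \cdot 80 \frac{1}{-110 + 80} = 11030 - 2 \cdot 80 \frac{1}{-30} = 11030 - 2 \cdot 80 \left(- \frac{1}{30}\right) = 11030 - - \frac{16}{3} = 11030 + \frac{16}{3} = \frac{33106}{3}$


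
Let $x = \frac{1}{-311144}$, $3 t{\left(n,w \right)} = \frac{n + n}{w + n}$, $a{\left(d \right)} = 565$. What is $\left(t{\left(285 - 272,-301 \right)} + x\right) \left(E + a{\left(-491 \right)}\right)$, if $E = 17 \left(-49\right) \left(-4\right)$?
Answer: $- \frac{218952079}{1866864} \approx -117.28$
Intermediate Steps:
$t{\left(n,w \right)} = \frac{2 n}{3 \left(n + w\right)}$ ($t{\left(n,w \right)} = \frac{\left(n + n\right) \frac{1}{w + n}}{3} = \frac{2 n \frac{1}{n + w}}{3} = \frac{2 n}{3 \left(n + w\right)}$)
$x = - \frac{1}{311144} \approx -3.2139 \cdot 10^{-6}$
$E = 3332$ ($E = \left(-833\right) \left(-4\right) = 3332$)
$\left(t{\left(285 - 272,-301 \right)} + x\right) \left(E + a{\left(-491 \right)}\right) = \left(\frac{2 \left(285 - 272\right)}{3 \left(\left(285 - 272\right) - 301\right)} - \frac{1}{311144}\right) \left(3332 + 565\right) = \left(\frac{2 \left(285 - 272\right)}{3 \left(\left(285 - 272\right) - 301\right)} - \frac{1}{311144}\right) 3897 = \left(\frac{2}{3} \cdot 13 \frac{1}{13 - 301} - \frac{1}{311144}\right) 3897 = \left(\frac{2}{3} \cdot 13 \frac{1}{-288} - \frac{1}{311144}\right) 3897 = \left(\frac{2}{3} \cdot 13 \left(- \frac{1}{288}\right) - \frac{1}{311144}\right) 3897 = \left(- \frac{13}{432} - \frac{1}{311144}\right) 3897 = \left(- \frac{505663}{16801776}\right) 3897 = - \frac{218952079}{1866864}$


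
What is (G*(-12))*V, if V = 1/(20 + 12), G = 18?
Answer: -27/4 ≈ -6.7500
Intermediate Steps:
V = 1/32 ≈ 0.031250
(G*(-12))*V = (18*(-12))*(1/32) = -216*1/32 = -27/4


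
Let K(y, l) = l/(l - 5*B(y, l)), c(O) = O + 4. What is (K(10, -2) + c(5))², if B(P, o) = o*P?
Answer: 193600/2401 ≈ 80.633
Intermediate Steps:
c(O) = 4 + O
B(P, o) = P*o
K(y, l) = l/(l - 5*l*y) (K(y, l) = l/(l - 5*y*l) = l/(l - 5*l*y))
(K(10, -2) + c(5))² = (-1/(-1 + 5*10) + (4 + 5))² = (-1/(-1 + 50) + 9)² = (-1/49 + 9)² = (440/49)² = 193600/2401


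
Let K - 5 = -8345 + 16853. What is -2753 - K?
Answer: -11266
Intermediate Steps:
K = 8513 (K = 5 + (-8345 + 16853) = 5 + 8508 = 8513)
-2753 - K = -2753 - 1*8513 = -2753 - 8513 = -11266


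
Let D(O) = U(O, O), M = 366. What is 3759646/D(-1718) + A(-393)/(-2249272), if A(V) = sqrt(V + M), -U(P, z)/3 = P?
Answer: 1879823/2577 - 3*I*sqrt(3)/2249272 ≈ 729.46 - 2.3101e-6*I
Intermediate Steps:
U(P, z) = -3*P
A(V) = sqrt(366 + V) (A(V) = sqrt(V + 366) = sqrt(366 + V))
D(O) = -3*O
3759646/D(-1718) + A(-393)/(-2249272) = 3759646/((-3*(-1718))) + sqrt(366 - 393)/(-2249272) = 3759646/5154 + sqrt(-27)*(-1/2249272) = 3759646*(1/5154) + (3*I*sqrt(3))*(-1/2249272) = 1879823/2577 - 3*I*sqrt(3)/2249272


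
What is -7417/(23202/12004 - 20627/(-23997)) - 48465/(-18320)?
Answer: -3910244534157129/1473633140464 ≈ -2653.5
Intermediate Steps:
-7417/(23202/12004 - 20627/(-23997)) - 48465/(-18320) = -7417/(23202*(1/12004) - 20627*(-1/23997)) - 48465*(-1/18320) = -7417/(11601/6002 + 20627/23997) + 9693/3664 = -7417/402192451/144029994 + 9693/3664 = -7417*144029994/402192451 + 9693/3664 = -1068270465498/402192451 + 9693/3664 = -3910244534157129/1473633140464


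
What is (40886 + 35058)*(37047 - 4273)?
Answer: 2488988656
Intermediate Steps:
(40886 + 35058)*(37047 - 4273) = 75944*32774 = 2488988656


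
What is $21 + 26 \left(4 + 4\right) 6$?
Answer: $1269$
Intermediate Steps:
$21 + 26 \left(4 + 4\right) 6 = 21 + 26 \cdot 8 \cdot 6 = 21 + 26 \cdot 48 = 21 + 1248 = 1269$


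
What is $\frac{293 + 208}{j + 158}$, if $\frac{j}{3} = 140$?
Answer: $\frac{501}{578} \approx 0.86678$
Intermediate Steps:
$j = 420$ ($j = 3 \cdot 140 = 420$)
$\frac{293 + 208}{j + 158} = \frac{293 + 208}{420 + 158} = \frac{501}{578}$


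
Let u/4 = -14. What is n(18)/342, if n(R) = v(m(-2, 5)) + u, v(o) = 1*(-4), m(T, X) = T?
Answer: -10/57 ≈ -0.17544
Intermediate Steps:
u = -56 (u = 4*(-14) = -56)
v(o) = -4
n(R) = -60 (n(R) = -4 - 56 = -60)
n(18)/342 = -60/342 = -60*1/342 = -10/57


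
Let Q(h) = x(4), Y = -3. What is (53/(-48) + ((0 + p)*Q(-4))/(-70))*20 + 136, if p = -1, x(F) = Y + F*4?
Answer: 9881/84 ≈ 117.63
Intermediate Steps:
x(F) = -3 + 4*F (x(F) = -3 + F*4 = -3 + 4*F)
Q(h) = 13 (Q(h) = -3 + 4*4 = -3 + 16 = 13)
(53/(-48) + ((0 + p)*Q(-4))/(-70))*20 + 136 = (53/(-48) + ((0 - 1)*13)/(-70))*20 + 136 = (53*(-1/48) - 1*13*(-1/70))*20 + 136 = (-53/48 - 13*(-1/70))*20 + 136 = (-53/48 + 13/70)*20 + 136 = -1543/1680*20 + 136 = -1543/84 + 136 = 9881/84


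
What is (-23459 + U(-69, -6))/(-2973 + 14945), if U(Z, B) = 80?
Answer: -23379/11972 ≈ -1.9528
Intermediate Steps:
(-23459 + U(-69, -6))/(-2973 + 14945) = (-23459 + 80)/(-2973 + 14945) = -23379/11972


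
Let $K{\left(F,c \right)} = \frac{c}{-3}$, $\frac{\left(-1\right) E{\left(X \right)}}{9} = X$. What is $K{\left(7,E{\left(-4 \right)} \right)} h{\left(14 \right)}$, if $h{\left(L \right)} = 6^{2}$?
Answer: $-432$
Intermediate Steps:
$E{\left(X \right)} = - 9 X$
$K{\left(F,c \right)} = - \frac{c}{3}$ ($K{\left(F,c \right)} = c \left(- \frac{1}{3}\right) = - \frac{c}{3}$)
$h{\left(L \right)} = 36$
$K{\left(7,E{\left(-4 \right)} \right)} h{\left(14 \right)} = - \frac{\left(-9\right) \left(-4\right)}{3} \cdot 36 = \left(- \frac{1}{3}\right) 36 \cdot 36 = \left(-12\right) 36 = -432$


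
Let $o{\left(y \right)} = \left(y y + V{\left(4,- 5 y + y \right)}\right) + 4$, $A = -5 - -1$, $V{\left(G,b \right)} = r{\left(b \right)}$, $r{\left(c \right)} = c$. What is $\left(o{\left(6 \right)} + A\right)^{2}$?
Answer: $144$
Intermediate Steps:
$V{\left(G,b \right)} = b$
$A = -4$ ($A = -5 + 1 = -4$)
$o{\left(y \right)} = 4 + y^{2} - 4 y$ ($o{\left(y \right)} = \left(y y + \left(- 5 y + y\right)\right) + 4 = \left(y^{2} - 4 y\right) + 4 = 4 + y^{2} - 4 y$)
$\left(o{\left(6 \right)} + A\right)^{2} = \left(\left(4 + 6^{2} - 24\right) - 4\right)^{2} = \left(\left(4 + 36 - 24\right) - 4\right)^{2} = \left(16 - 4\right)^{2} = 12^{2} = 144$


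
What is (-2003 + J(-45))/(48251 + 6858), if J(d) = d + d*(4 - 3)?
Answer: -2093/55109 ≈ -0.037979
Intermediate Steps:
J(d) = 2*d (J(d) = d + d*1 = d + d = 2*d)
(-2003 + J(-45))/(48251 + 6858) = (-2003 + 2*(-45))/(48251 + 6858) = (-2003 - 90)/55109 = -2093*1/55109 = -2093/55109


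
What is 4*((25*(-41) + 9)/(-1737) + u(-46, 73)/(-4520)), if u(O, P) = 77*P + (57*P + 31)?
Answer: -12452861/1962810 ≈ -6.3444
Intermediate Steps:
u(O, P) = 31 + 134*P (u(O, P) = 77*P + (31 + 57*P) = 31 + 134*P)
4*((25*(-41) + 9)/(-1737) + u(-46, 73)/(-4520)) = 4*((25*(-41) + 9)/(-1737) + (31 + 134*73)/(-4520)) = 4*((-1025 + 9)*(-1/1737) + (31 + 9782)*(-1/4520)) = 4*(-1016*(-1/1737) + 9813*(-1/4520)) = 4*(1016/1737 - 9813/4520) = 4*(-12452861/7851240) = -12452861/1962810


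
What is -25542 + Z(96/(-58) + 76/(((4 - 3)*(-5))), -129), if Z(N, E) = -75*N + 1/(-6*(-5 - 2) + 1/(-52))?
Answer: -1536957106/63307 ≈ -24278.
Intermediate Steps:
Z(N, E) = 52/2183 - 75*N (Z(N, E) = -75*N + 1/(-6*(-7) - 1/52) = -75*N + 1/(42 - 1/52) = -75*N + 1/(2183/52) = -75*N + 52/2183 = 52/2183 - 75*N)
-25542 + Z(96/(-58) + 76/(((4 - 3)*(-5))), -129) = -25542 + (52/2183 - 75*(96/(-58) + 76/(((4 - 3)*(-5))))) = -25542 + (52/2183 - 75*(96*(-1/58) + 76/((1*(-5))))) = -25542 + (52/2183 - 75*(-48/29 + 76/(-5))) = -25542 + (52/2183 - 75*(-48/29 + 76*(-⅕))) = -25542 + (52/2183 - 75*(-48/29 - 76/5)) = -25542 + (52/2183 - 75*(-2444/145)) = -25542 + (52/2183 + 36660/29) = -25542 + 80030288/63307 = -1536957106/63307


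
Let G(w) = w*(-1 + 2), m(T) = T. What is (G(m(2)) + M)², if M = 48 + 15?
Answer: 4225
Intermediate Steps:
G(w) = w (G(w) = w*1 = w)
M = 63
(G(m(2)) + M)² = (2 + 63)² = 65² = 4225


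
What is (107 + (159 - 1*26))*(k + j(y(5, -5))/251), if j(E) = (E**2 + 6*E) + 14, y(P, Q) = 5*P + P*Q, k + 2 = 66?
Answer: 3858720/251 ≈ 15373.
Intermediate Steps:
k = 64 (k = -2 + 66 = 64)
j(E) = 14 + E**2 + 6*E
(107 + (159 - 1*26))*(k + j(y(5, -5))/251) = (107 + (159 - 1*26))*(64 + (14 + (5*(5 - 5))**2 + 6*(5*(5 - 5)))/251) = (107 + (159 - 26))*(64 + (14 + (5*0)**2 + 6*(5*0))*(1/251)) = (107 + 133)*(64 + (14 + 0**2 + 6*0)*(1/251)) = 240*(64 + (14 + 0 + 0)*(1/251)) = 240*(64 + 14*(1/251)) = 240*(64 + 14/251) = 240*(16078/251) = 3858720/251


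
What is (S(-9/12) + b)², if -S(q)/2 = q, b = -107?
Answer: 44521/4 ≈ 11130.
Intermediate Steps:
S(q) = -2*q
(S(-9/12) + b)² = (-(-18)/12 - 107)² = (-2*(-¾) - 107)² = (3/2 - 107)² = (-211/2)² = 44521/4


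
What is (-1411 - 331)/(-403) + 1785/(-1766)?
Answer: 181309/54746 ≈ 3.3118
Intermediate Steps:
(-1411 - 331)/(-403) + 1785/(-1766) = -1742*(-1/403) + 1785*(-1/1766) = 134/31 - 1785/1766 = 181309/54746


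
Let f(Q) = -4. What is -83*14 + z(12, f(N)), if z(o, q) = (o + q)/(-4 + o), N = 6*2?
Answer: -1161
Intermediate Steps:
N = 12
z(o, q) = (o + q)/(-4 + o)
-83*14 + z(12, f(N)) = -83*14 + (12 - 4)/(-4 + 12) = -1162 + 8/8 = -1162 + (1/8)*8 = -1162 + 1 = -1161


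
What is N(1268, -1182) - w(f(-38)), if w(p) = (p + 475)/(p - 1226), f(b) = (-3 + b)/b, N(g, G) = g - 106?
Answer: 54105705/46547 ≈ 1162.4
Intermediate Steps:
N(g, G) = -106 + g
f(b) = (-3 + b)/b
w(p) = (475 + p)/(-1226 + p)
N(1268, -1182) - w(f(-38)) = (-106 + 1268) - (475 + (-3 - 38)/(-38))/(-1226 + (-3 - 38)/(-38)) = 1162 - (475 - 1/38*(-41))/(-1226 - 1/38*(-41)) = 1162 - (475 + 41/38)/(-1226 + 41/38) = 1162 - 18091/((-46547/38)*38) = 1162 - (-38)*18091/(46547*38) = 1162 - 1*(-18091/46547) = 1162 + 18091/46547 = 54105705/46547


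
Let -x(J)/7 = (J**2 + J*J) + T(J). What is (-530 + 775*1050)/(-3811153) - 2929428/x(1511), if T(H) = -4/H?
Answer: -3734440758281666/30677966020521953 ≈ -0.12173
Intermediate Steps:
x(J) = -14*J**2 + 28/J (x(J) = -7*((J**2 + J*J) - 4/J) = -7*((J**2 + J**2) - 4/J) = -7*(2*J**2 - 4/J) = -7*(-4/J + 2*J**2) = -14*J**2 + 28/J)
(-530 + 775*1050)/(-3811153) - 2929428/x(1511) = (-530 + 775*1050)/(-3811153) - 2929428*1511/(14*(2 - 1*1511**3)) = (-530 + 813750)*(-1/3811153) - 2929428*1511/(14*(2 - 1*3449795831)) = 813220*(-1/3811153) - 2929428*1511/(14*(2 - 3449795831)) = -813220/3811153 - 2929428/(14*(1/1511)*(-3449795829)) = -813220/3811153 - 2929428/(-48297141606/1511) = -813220/3811153 - 2929428*(-1511/48297141606) = -813220/3811153 + 737727618/8049523601 = -3734440758281666/30677966020521953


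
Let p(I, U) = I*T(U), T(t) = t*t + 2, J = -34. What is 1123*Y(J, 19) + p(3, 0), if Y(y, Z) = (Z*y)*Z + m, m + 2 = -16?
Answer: -13803910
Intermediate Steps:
m = -18 (m = -2 - 16 = -18)
T(t) = 2 + t² (T(t) = t² + 2 = 2 + t²)
p(I, U) = I*(2 + U²)
Y(y, Z) = -18 + y*Z² (Y(y, Z) = (Z*y)*Z - 18 = y*Z² - 18 = -18 + y*Z²)
1123*Y(J, 19) + p(3, 0) = 1123*(-18 - 34*19²) + 3*(2 + 0²) = 1123*(-18 - 34*361) + 3*(2 + 0) = 1123*(-18 - 12274) + 3*2 = 1123*(-12292) + 6 = -13803916 + 6 = -13803910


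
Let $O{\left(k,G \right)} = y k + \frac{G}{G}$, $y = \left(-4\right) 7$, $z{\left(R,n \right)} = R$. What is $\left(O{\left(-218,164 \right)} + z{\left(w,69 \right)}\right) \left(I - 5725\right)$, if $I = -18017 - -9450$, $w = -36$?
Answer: $-86738148$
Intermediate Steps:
$y = -28$
$I = -8567$ ($I = -18017 + 9450 = -8567$)
$O{\left(k,G \right)} = 1 - 28 k$ ($O{\left(k,G \right)} = - 28 k + \frac{G}{G} = - 28 k + 1 = 1 - 28 k$)
$\left(O{\left(-218,164 \right)} + z{\left(w,69 \right)}\right) \left(I - 5725\right) = \left(\left(1 - -6104\right) - 36\right) \left(-8567 - 5725\right) = \left(\left(1 + 6104\right) - 36\right) \left(-14292\right) = \left(6105 - 36\right) \left(-14292\right) = 6069 \left(-14292\right) = -86738148$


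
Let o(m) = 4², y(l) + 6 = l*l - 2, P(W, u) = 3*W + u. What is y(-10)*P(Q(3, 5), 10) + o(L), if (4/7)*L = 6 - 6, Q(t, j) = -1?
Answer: 660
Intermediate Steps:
P(W, u) = u + 3*W
L = 0 (L = 7*(6 - 6)/4 = (7/4)*0 = 0)
y(l) = -8 + l² (y(l) = -6 + (l*l - 2) = -6 + (l² - 2) = -6 + (-2 + l²) = -8 + l²)
o(m) = 16
y(-10)*P(Q(3, 5), 10) + o(L) = (-8 + (-10)²)*(10 + 3*(-1)) + 16 = (-8 + 100)*(10 - 3) + 16 = 92*7 + 16 = 644 + 16 = 660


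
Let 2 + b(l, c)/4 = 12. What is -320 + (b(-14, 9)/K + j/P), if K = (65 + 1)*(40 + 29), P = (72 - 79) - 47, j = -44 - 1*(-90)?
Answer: -2191679/6831 ≈ -320.84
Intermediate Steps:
b(l, c) = 40 (b(l, c) = -8 + 4*12 = -8 + 48 = 40)
j = 46 (j = -44 + 90 = 46)
P = -54 (P = -7 - 47 = -54)
K = 4554 (K = 66*69 = 4554)
-320 + (b(-14, 9)/K + j/P) = -320 + (40/4554 + 46/(-54)) = -320 + (40*(1/4554) + 46*(-1/54)) = -320 + (20/2277 - 23/27) = -320 - 5759/6831 = -2191679/6831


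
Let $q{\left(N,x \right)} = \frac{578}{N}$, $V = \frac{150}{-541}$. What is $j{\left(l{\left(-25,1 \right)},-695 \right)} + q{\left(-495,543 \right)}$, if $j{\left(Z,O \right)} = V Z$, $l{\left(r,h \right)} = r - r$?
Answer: $- \frac{578}{495} \approx -1.1677$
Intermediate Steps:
$V = - \frac{150}{541}$ ($V = 150 \left(- \frac{1}{541}\right) = - \frac{150}{541} \approx -0.27726$)
$l{\left(r,h \right)} = 0$
$j{\left(Z,O \right)} = - \frac{150 Z}{541}$
$j{\left(l{\left(-25,1 \right)},-695 \right)} + q{\left(-495,543 \right)} = \left(- \frac{150}{541}\right) 0 + \frac{578}{-495} = 0 + 578 \left(- \frac{1}{495}\right) = 0 - \frac{578}{495} = - \frac{578}{495}$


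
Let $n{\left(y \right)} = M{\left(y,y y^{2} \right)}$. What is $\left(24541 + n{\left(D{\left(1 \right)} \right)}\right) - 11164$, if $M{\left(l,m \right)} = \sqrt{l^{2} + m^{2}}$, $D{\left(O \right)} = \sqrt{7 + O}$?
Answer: $13377 + 2 \sqrt{130} \approx 13400.0$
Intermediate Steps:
$n{\left(y \right)} = \sqrt{y^{2} + y^{6}}$ ($n{\left(y \right)} = \sqrt{y^{2} + \left(y y^{2}\right)^{2}} = \sqrt{y^{2} + \left(y^{3}\right)^{2}} = \sqrt{y^{2} + y^{6}}$)
$\left(24541 + n{\left(D{\left(1 \right)} \right)}\right) - 11164 = \left(24541 + \sqrt{\left(\sqrt{7 + 1}\right)^{2} + \left(\sqrt{7 + 1}\right)^{6}}\right) - 11164 = \left(24541 + \sqrt{\left(\sqrt{8}\right)^{2} + \left(\sqrt{8}\right)^{6}}\right) - 11164 = \left(24541 + \sqrt{\left(2 \sqrt{2}\right)^{2} + \left(2 \sqrt{2}\right)^{6}}\right) - 11164 = \left(24541 + \sqrt{8 + 512}\right) - 11164 = \left(24541 + \sqrt{520}\right) - 11164 = \left(24541 + 2 \sqrt{130}\right) - 11164 = 13377 + 2 \sqrt{130}$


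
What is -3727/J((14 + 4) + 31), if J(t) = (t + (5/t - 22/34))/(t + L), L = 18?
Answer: -208007597/40363 ≈ -5153.4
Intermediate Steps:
J(t) = (-11/17 + t + 5/t)/(18 + t) (J(t) = (t + (5/t - 22/34))/(t + 18) = (t + (5/t - 22*1/34))/(18 + t) = (t + (5/t - 11/17))/(18 + t) = (t + (-11/17 + 5/t))/(18 + t) = (-11/17 + t + 5/t)/(18 + t))
-3727/J((14 + 4) + 31) = -3727*(18 + ((14 + 4) + 31))*((14 + 4) + 31)/(5 + ((14 + 4) + 31)² - 11*((14 + 4) + 31)/17) = -3727*(18 + 31)*(18 + (18 + 31))/(5 + (18 + 31)² - 11*(18 + 31)/17) = -3727*49*(18 + 49)/(5 + 49² - 11/17*49) = -3727*3283/(5 + 2401 - 539/17) = -3727/((1/49)*(1/67)*(40363/17)) = -3727/40363/55811 = -3727*55811/40363 = -208007597/40363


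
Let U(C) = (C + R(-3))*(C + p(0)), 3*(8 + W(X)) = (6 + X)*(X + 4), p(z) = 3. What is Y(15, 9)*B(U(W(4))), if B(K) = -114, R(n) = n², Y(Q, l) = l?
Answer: -1026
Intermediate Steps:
W(X) = -8 + (4 + X)*(6 + X)/3 (W(X) = -8 + ((6 + X)*(X + 4))/3 = -8 + ((6 + X)*(4 + X))/3 = -8 + ((4 + X)*(6 + X))/3 = -8 + (4 + X)*(6 + X)/3)
U(C) = (3 + C)*(9 + C) (U(C) = (C + (-3)²)*(C + 3) = (C + 9)*(3 + C) = (9 + C)*(3 + C) = (3 + C)*(9 + C))
Y(15, 9)*B(U(W(4))) = 9*(-114) = -1026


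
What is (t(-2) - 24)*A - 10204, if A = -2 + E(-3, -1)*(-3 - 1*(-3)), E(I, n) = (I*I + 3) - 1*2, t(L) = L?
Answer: -10152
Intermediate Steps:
E(I, n) = 1 + I² (E(I, n) = (I² + 3) - 2 = (3 + I²) - 2 = 1 + I²)
A = -2 (A = -2 + (1 + (-3)²)*(-3 - 1*(-3)) = -2 + (1 + 9)*(-3 + 3) = -2 + 10*0 = -2 + 0 = -2)
(t(-2) - 24)*A - 10204 = (-2 - 24)*(-2) - 10204 = -26*(-2) - 10204 = 52 - 10204 = -10152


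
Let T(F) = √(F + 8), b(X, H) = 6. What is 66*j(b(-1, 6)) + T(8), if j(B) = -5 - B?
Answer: -722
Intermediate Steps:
T(F) = √(8 + F)
66*j(b(-1, 6)) + T(8) = 66*(-5 - 1*6) + √(8 + 8) = 66*(-5 - 6) + √16 = 66*(-11) + 4 = -726 + 4 = -722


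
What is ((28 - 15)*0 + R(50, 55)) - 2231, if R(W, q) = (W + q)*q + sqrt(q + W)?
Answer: 3544 + sqrt(105) ≈ 3554.2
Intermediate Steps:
R(W, q) = sqrt(W + q) + q*(W + q) (R(W, q) = q*(W + q) + sqrt(W + q) = sqrt(W + q) + q*(W + q))
((28 - 15)*0 + R(50, 55)) - 2231 = ((28 - 15)*0 + (55**2 + sqrt(50 + 55) + 50*55)) - 2231 = (13*0 + (3025 + sqrt(105) + 2750)) - 2231 = (0 + (5775 + sqrt(105))) - 2231 = (5775 + sqrt(105)) - 2231 = 3544 + sqrt(105)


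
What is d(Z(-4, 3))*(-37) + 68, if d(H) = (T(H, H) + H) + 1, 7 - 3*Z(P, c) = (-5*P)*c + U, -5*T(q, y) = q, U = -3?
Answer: 1573/3 ≈ 524.33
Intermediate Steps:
T(q, y) = -q/5
Z(P, c) = 10/3 + 5*P*c/3 (Z(P, c) = 7/3 - ((-5*P)*c - 3)/3 = 7/3 - (-5*P*c - 3)/3 = 7/3 - (-3 - 5*P*c)/3 = 7/3 + (1 + 5*P*c/3) = 10/3 + 5*P*c/3)
d(H) = 1 + 4*H/5 (d(H) = (-H/5 + H) + 1 = 4*H/5 + 1 = 1 + 4*H/5)
d(Z(-4, 3))*(-37) + 68 = (1 + 4*(10/3 + (5/3)*(-4)*3)/5)*(-37) + 68 = (1 + 4*(10/3 - 20)/5)*(-37) + 68 = (1 + (⅘)*(-50/3))*(-37) + 68 = (1 - 40/3)*(-37) + 68 = -37/3*(-37) + 68 = 1369/3 + 68 = 1573/3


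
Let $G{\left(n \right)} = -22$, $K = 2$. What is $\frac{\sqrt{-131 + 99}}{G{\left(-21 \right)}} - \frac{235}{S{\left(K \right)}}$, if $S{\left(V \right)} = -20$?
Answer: $\frac{47}{4} - \frac{2 i \sqrt{2}}{11} \approx 11.75 - 0.25713 i$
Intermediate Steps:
$\frac{\sqrt{-131 + 99}}{G{\left(-21 \right)}} - \frac{235}{S{\left(K \right)}} = \frac{\sqrt{-131 + 99}}{-22} - \frac{235}{-20} = \sqrt{-32} \left(- \frac{1}{22}\right) - - \frac{47}{4} = 4 i \sqrt{2} \left(- \frac{1}{22}\right) + \frac{47}{4} = - \frac{2 i \sqrt{2}}{11} + \frac{47}{4} = \frac{47}{4} - \frac{2 i \sqrt{2}}{11}$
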